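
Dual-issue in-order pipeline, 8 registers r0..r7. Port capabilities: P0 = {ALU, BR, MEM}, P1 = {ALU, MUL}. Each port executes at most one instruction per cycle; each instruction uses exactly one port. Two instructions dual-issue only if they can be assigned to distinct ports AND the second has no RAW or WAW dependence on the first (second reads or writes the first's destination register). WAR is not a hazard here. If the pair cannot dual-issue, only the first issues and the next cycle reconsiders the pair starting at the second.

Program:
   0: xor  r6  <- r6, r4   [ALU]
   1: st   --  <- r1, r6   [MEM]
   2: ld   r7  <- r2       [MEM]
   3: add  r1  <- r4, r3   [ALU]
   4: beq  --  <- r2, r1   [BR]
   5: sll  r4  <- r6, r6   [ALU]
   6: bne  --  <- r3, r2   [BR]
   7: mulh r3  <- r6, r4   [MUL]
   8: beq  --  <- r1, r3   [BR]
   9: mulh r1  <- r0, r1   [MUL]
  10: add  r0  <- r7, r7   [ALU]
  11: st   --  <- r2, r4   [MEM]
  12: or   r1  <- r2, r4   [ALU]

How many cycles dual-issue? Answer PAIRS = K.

PAIRS = 5

  cy0 -> i0 (xor) RAW r6
  cy1 -> i1 (st) no-port MEM/MEM
  cy2 -> i2&i3 (ld;add) pair
  cy3 -> i4&i5 (beq;sll) pair
  cy4 -> i6&i7 (bne;mulh) pair
  cy5 -> i8&i9 (beq;mulh) pair
  cy6 -> i10&i11 (add;st) pair
  cy7 -> i12 (or) tail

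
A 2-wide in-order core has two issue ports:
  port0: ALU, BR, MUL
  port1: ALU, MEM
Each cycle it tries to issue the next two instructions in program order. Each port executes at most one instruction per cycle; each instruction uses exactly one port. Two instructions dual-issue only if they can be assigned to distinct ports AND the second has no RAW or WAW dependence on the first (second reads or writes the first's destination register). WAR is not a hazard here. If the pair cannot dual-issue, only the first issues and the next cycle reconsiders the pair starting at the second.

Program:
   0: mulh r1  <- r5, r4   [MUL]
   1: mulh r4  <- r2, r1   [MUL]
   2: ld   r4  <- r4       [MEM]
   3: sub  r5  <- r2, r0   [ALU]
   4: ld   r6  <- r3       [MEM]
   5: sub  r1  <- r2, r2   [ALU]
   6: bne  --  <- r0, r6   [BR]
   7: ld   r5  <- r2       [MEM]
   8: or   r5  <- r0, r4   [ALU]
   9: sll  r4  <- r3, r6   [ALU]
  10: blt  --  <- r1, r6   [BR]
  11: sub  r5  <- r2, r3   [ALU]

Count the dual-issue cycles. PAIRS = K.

c0: i0 mulh  no-port MUL/MUL
c1: i1 mulh  RAW+WAW r4
c2: i2+i3 ld;sub  dual
c3: i4+i5 ld;sub  dual
c4: i6+i7 bne;ld  dual
c5: i8+i9 or;sll  dual
c6: i10+i11 blt;sub  dual

PAIRS = 5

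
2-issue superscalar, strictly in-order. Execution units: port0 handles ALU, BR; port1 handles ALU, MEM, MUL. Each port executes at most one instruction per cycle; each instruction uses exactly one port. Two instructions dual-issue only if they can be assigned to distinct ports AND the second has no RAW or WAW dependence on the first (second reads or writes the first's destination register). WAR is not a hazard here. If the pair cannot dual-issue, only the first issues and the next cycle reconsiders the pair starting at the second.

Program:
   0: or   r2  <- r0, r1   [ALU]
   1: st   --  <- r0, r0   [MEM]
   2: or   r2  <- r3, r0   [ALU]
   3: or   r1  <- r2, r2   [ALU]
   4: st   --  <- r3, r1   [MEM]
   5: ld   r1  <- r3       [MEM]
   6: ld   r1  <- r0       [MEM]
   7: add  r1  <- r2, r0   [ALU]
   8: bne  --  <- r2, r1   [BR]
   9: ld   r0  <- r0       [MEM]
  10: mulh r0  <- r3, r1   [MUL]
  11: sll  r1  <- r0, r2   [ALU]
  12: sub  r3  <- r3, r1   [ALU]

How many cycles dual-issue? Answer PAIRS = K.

t=0 i0/i1:or.ALU+st.MEM ; dual
t=1 i2:or.ALU ; RAW r2
t=2 i3:or.ALU ; RAW r1
t=3 i4:st.MEM ; no-port MEM/MEM
t=4 i5:ld.MEM ; no-port MEM/MEM
t=5 i6:ld.MEM ; WAW r1
t=6 i7:add.ALU ; RAW r1
t=7 i8/i9:bne.BR+ld.MEM ; dual
t=8 i10:mulh.MUL ; RAW r0
t=9 i11:sll.ALU ; RAW r1
t=10 i12:sub.ALU ; tail

PAIRS = 2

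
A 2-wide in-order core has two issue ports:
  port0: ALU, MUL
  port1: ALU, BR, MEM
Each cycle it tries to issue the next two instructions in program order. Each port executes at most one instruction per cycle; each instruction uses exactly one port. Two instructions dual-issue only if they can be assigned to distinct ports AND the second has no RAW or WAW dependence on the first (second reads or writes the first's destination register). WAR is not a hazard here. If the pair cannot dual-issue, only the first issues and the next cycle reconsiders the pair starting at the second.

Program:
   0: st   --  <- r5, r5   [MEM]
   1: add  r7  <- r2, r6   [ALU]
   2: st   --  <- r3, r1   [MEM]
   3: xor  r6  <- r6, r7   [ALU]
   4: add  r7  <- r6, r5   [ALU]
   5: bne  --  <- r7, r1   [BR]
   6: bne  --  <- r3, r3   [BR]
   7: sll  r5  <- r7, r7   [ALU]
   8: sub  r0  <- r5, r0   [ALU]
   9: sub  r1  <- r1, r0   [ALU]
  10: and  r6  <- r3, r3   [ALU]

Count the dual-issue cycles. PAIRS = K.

PAIRS = 4

c0: i0&i1 st.MEM/add.ALU  pair
c1: i2&i3 st.MEM/xor.ALU  pair
c2: i4 add.ALU  RAW r7
c3: i5 bne.BR  no-port BR/BR
c4: i6&i7 bne.BR/sll.ALU  pair
c5: i8 sub.ALU  RAW r0
c6: i9&i10 sub.ALU/and.ALU  pair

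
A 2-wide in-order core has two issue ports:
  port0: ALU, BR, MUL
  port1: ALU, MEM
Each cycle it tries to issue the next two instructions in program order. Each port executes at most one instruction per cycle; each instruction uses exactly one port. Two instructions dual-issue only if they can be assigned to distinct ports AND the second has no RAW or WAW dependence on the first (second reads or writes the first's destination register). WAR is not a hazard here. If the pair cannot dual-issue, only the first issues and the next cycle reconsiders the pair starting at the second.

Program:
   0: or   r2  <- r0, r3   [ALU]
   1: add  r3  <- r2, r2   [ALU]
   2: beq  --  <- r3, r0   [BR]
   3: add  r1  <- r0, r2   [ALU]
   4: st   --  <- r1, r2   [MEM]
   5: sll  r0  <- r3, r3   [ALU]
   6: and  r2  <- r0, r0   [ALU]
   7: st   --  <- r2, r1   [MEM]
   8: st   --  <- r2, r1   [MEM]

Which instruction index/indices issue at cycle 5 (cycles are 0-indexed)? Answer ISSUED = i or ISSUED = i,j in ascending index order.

[0] i0  or.ALU  -- RAW r2
[1] i1  add.ALU  -- RAW r3
[2] i2,i3  beq.BR;add.ALU  -- pair
[3] i4,i5  st.MEM;sll.ALU  -- pair
[4] i6  and.ALU  -- RAW r2
[5] i7  st.MEM  -- no-port MEM/MEM
[6] i8  st.MEM  -- tail

ISSUED = 7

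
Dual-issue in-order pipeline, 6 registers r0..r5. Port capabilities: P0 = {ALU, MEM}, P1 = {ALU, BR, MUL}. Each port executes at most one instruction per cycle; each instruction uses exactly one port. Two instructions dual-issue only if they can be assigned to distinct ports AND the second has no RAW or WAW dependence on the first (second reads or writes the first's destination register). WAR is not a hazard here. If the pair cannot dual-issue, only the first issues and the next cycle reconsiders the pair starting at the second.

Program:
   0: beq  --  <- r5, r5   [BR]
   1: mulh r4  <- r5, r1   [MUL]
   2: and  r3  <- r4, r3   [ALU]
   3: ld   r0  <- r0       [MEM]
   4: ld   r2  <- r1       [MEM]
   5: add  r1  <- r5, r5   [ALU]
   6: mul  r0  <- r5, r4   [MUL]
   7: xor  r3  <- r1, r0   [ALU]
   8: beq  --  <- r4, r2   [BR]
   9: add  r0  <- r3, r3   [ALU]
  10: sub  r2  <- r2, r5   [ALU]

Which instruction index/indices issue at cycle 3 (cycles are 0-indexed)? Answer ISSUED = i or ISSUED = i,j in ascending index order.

[0] i0  beq.BR  -- no-port BR/MUL
[1] i1  mulh.MUL  -- RAW r4
[2] i2/i3  and.ALU ld.MEM  -- 2-wide
[3] i4/i5  ld.MEM add.ALU  -- 2-wide
[4] i6  mul.MUL  -- RAW r0
[5] i7/i8  xor.ALU beq.BR  -- 2-wide
[6] i9/i10  add.ALU sub.ALU  -- 2-wide

ISSUED = 4,5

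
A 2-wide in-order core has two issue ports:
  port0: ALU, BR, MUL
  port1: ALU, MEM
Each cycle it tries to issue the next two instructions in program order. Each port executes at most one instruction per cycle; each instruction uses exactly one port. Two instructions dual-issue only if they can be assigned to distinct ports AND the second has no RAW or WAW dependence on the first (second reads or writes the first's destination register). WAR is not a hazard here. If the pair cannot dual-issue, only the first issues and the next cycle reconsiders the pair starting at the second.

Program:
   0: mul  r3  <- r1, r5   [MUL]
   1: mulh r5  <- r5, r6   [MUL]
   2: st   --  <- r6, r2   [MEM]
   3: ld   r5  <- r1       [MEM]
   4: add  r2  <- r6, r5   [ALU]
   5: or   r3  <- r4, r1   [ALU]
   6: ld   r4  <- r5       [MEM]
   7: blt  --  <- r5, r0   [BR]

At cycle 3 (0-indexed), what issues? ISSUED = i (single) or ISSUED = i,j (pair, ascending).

ISSUED = 4,5

[0] i0  mul.MUL  -- no-port MUL/MUL
[1] i1+i2  mulh.MUL st.MEM  -- pair
[2] i3  ld.MEM  -- RAW r5
[3] i4+i5  add.ALU or.ALU  -- pair
[4] i6+i7  ld.MEM blt.BR  -- pair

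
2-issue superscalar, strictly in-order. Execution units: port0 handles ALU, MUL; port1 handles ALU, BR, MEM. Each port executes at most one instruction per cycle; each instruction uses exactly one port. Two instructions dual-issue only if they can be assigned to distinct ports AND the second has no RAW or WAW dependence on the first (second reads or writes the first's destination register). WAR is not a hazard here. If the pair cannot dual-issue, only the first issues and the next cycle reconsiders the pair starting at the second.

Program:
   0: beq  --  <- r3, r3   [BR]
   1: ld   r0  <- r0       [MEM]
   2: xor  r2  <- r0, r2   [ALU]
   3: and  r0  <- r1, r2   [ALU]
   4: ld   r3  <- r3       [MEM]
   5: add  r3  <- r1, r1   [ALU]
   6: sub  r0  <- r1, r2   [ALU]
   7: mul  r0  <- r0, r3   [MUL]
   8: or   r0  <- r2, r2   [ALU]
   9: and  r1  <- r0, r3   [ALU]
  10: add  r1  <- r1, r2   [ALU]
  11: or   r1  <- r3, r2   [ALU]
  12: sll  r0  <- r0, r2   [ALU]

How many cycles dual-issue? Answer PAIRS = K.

t=0 i0:beq.BR ; no-port BR/MEM
t=1 i1:ld.MEM ; RAW r0
t=2 i2:xor.ALU ; RAW r2
t=3 i3/i4:and.ALU;ld.MEM ; dual
t=4 i5/i6:add.ALU;sub.ALU ; dual
t=5 i7:mul.MUL ; WAW r0
t=6 i8:or.ALU ; RAW r0
t=7 i9:and.ALU ; RAW+WAW r1
t=8 i10:add.ALU ; WAW r1
t=9 i11/i12:or.ALU;sll.ALU ; dual

PAIRS = 3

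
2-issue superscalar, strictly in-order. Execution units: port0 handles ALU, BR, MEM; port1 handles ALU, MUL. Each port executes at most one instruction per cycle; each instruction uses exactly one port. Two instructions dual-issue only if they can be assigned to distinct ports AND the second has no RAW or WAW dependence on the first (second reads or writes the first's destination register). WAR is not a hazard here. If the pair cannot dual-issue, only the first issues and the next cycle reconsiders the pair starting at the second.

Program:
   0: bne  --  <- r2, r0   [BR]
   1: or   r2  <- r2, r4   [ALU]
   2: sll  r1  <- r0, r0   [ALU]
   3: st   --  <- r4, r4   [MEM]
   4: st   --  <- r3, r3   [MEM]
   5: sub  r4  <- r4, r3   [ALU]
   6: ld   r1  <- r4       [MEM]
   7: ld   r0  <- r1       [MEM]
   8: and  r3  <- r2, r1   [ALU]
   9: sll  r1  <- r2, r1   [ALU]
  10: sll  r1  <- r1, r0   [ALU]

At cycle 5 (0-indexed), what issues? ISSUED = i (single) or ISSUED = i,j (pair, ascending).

ISSUED = 9

  cy0 -> i0,i1 (bne or) dual
  cy1 -> i2,i3 (sll st) dual
  cy2 -> i4,i5 (st sub) dual
  cy3 -> i6 (ld) no-port MEM/MEM
  cy4 -> i7,i8 (ld and) dual
  cy5 -> i9 (sll) RAW+WAW r1
  cy6 -> i10 (sll) tail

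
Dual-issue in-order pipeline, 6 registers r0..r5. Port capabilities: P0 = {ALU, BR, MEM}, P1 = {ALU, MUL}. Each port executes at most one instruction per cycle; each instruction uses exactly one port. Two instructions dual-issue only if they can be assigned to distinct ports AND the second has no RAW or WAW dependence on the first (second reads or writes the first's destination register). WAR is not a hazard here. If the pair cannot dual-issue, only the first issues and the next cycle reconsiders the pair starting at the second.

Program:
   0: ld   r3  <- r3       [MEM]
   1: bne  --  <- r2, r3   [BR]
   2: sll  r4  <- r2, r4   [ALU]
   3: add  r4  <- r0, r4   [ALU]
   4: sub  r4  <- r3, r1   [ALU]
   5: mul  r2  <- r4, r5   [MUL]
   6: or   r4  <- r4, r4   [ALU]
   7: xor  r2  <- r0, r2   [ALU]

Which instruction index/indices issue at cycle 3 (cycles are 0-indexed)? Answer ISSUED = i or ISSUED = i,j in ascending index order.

ISSUED = 4

0. ld.MEM @i0  | no-port MEM/BR
1. bne.BR+sll.ALU @i1&i2  | dual
2. add.ALU @i3  | WAW r4
3. sub.ALU @i4  | RAW r4
4. mul.MUL+or.ALU @i5&i6  | dual
5. xor.ALU @i7  | tail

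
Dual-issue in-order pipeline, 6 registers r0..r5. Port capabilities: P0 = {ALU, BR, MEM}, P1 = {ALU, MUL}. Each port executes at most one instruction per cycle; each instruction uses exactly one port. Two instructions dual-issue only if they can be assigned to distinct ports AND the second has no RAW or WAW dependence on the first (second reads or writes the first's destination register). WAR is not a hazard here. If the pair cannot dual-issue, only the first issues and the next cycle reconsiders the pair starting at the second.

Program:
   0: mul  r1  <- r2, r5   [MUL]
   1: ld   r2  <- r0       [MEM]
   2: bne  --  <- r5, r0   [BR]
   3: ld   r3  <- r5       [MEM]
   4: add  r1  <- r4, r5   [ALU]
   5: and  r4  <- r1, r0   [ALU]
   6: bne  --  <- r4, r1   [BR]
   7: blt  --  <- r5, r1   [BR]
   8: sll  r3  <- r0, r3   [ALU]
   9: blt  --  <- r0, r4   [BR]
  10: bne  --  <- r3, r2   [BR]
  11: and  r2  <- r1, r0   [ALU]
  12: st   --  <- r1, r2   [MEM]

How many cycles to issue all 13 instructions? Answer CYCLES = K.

[0] i0+i1  mul.MUL ld.MEM  -- dual
[1] i2  bne.BR  -- no-port BR/MEM
[2] i3+i4  ld.MEM add.ALU  -- dual
[3] i5  and.ALU  -- RAW r4
[4] i6  bne.BR  -- no-port BR/BR
[5] i7+i8  blt.BR sll.ALU  -- dual
[6] i9  blt.BR  -- no-port BR/BR
[7] i10+i11  bne.BR and.ALU  -- dual
[8] i12  st.MEM  -- tail

CYCLES = 9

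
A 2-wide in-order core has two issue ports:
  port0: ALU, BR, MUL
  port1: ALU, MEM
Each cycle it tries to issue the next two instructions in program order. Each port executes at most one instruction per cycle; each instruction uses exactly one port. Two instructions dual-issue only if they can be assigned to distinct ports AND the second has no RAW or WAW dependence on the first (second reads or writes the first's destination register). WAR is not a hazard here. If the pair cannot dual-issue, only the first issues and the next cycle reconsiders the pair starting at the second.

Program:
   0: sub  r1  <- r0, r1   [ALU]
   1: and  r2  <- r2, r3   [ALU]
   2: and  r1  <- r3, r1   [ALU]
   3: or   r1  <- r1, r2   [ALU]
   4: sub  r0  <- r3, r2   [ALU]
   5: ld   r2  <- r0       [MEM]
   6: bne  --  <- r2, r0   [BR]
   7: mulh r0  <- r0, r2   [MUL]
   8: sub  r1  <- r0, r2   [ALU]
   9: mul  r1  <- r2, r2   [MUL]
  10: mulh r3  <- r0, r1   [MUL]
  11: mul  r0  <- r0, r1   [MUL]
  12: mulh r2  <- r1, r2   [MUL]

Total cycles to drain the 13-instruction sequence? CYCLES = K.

0. sub;and @i0&i1  | 2-wide
1. and @i2  | RAW+WAW r1
2. or;sub @i3&i4  | 2-wide
3. ld @i5  | RAW r2
4. bne @i6  | no-port BR/MUL
5. mulh @i7  | RAW r0
6. sub @i8  | WAW r1
7. mul @i9  | no-port MUL/MUL
8. mulh @i10  | no-port MUL/MUL
9. mul @i11  | no-port MUL/MUL
10. mulh @i12  | tail

CYCLES = 11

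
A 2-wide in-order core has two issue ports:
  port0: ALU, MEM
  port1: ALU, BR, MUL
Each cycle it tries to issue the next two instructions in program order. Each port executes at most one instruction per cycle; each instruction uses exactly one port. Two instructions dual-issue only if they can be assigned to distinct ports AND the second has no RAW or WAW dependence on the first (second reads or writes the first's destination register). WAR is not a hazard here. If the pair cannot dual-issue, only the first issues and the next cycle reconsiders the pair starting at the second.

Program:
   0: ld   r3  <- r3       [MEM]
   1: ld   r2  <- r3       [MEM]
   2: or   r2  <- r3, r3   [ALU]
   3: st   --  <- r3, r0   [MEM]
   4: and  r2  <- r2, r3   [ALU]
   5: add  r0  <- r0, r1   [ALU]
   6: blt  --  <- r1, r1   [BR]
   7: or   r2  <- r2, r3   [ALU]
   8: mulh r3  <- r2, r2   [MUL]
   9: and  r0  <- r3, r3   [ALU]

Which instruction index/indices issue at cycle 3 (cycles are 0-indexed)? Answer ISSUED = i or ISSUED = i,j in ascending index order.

ISSUED = 4,5

  cy0 -> i0 (ld) no-port MEM/MEM
  cy1 -> i1 (ld) WAW r2
  cy2 -> i2+i3 (or;st) pair
  cy3 -> i4+i5 (and;add) pair
  cy4 -> i6+i7 (blt;or) pair
  cy5 -> i8 (mulh) RAW r3
  cy6 -> i9 (and) tail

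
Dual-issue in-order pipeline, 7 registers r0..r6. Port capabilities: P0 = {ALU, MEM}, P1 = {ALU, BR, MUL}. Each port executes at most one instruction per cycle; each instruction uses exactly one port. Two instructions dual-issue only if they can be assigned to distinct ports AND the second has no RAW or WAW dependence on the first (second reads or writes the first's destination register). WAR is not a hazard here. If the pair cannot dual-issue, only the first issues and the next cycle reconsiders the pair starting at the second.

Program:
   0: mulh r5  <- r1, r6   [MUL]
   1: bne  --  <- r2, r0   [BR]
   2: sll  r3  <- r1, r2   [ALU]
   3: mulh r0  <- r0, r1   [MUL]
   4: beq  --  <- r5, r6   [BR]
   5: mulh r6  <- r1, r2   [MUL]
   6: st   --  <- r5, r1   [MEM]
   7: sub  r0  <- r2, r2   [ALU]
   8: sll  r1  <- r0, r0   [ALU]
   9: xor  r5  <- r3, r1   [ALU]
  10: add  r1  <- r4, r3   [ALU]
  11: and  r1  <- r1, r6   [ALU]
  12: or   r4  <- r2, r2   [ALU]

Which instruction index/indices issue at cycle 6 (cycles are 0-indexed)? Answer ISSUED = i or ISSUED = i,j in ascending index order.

ISSUED = 8

  cy0 -> i0 (mulh.MUL) no-port MUL/BR
  cy1 -> i1&i2 (bne.BR+sll.ALU) 2-wide
  cy2 -> i3 (mulh.MUL) no-port MUL/BR
  cy3 -> i4 (beq.BR) no-port BR/MUL
  cy4 -> i5&i6 (mulh.MUL+st.MEM) 2-wide
  cy5 -> i7 (sub.ALU) RAW r0
  cy6 -> i8 (sll.ALU) RAW r1
  cy7 -> i9&i10 (xor.ALU+add.ALU) 2-wide
  cy8 -> i11&i12 (and.ALU+or.ALU) 2-wide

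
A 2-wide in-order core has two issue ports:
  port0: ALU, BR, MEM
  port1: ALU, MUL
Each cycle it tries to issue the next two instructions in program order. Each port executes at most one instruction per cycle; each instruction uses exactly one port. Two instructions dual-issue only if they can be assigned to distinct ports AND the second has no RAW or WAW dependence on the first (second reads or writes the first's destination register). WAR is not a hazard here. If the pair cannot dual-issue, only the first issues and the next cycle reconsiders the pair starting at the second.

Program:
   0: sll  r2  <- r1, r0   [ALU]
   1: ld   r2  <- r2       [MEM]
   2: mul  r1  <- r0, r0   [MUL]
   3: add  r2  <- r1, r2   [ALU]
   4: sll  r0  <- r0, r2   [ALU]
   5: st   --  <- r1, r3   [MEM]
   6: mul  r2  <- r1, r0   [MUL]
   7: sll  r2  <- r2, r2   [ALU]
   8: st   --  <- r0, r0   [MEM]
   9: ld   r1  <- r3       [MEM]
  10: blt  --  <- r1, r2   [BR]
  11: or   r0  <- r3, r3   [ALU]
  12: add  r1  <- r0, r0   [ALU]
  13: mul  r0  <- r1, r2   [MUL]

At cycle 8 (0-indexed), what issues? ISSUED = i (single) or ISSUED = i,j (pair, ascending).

t=0 i0:sll ; RAW+WAW r2
t=1 i1,i2:ld/mul ; pair
t=2 i3:add ; RAW r2
t=3 i4,i5:sll/st ; pair
t=4 i6:mul ; RAW+WAW r2
t=5 i7,i8:sll/st ; pair
t=6 i9:ld ; no-port MEM/BR
t=7 i10,i11:blt/or ; pair
t=8 i12:add ; RAW r1
t=9 i13:mul ; tail

ISSUED = 12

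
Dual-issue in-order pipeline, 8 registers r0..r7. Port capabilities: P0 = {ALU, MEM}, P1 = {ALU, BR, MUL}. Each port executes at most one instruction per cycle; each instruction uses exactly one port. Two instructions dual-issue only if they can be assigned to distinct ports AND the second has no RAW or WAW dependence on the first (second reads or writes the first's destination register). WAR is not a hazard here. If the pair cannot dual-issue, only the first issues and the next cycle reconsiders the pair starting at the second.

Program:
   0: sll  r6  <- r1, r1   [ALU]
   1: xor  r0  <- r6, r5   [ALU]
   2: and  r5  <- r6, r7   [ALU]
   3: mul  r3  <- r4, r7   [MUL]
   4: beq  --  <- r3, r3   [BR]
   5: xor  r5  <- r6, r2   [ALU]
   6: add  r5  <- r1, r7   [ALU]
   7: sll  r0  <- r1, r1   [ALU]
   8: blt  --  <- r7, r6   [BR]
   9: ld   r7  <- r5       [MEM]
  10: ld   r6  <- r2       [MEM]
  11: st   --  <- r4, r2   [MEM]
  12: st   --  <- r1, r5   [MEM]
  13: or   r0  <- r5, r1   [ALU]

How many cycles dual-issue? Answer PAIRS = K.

PAIRS = 5

#0 head=0: sll i0 RAW r6
#1 head=1: xor+and i1/i2 dual
#2 head=3: mul i3 no-port MUL/BR
#3 head=4: beq+xor i4/i5 dual
#4 head=6: add+sll i6/i7 dual
#5 head=8: blt+ld i8/i9 dual
#6 head=10: ld i10 no-port MEM/MEM
#7 head=11: st i11 no-port MEM/MEM
#8 head=12: st+or i12/i13 dual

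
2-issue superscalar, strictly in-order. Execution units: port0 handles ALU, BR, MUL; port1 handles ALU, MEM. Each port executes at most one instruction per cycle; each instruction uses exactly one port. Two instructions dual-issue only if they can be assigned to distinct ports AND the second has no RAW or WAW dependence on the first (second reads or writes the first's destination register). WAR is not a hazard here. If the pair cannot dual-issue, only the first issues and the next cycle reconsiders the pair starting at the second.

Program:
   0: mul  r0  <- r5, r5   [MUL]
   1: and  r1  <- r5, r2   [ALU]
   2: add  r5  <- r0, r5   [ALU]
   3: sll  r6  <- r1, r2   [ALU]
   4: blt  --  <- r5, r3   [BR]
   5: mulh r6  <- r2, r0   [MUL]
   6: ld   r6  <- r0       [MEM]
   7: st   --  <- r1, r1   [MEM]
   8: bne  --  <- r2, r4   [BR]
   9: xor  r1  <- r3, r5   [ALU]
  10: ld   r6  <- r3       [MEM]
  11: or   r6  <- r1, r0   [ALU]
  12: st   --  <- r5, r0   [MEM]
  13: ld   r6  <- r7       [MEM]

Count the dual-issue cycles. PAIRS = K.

PAIRS = 5

c0: i0+i1 mul and  2-wide
c1: i2+i3 add sll  2-wide
c2: i4 blt  no-port BR/MUL
c3: i5 mulh  WAW r6
c4: i6 ld  no-port MEM/MEM
c5: i7+i8 st bne  2-wide
c6: i9+i10 xor ld  2-wide
c7: i11+i12 or st  2-wide
c8: i13 ld  tail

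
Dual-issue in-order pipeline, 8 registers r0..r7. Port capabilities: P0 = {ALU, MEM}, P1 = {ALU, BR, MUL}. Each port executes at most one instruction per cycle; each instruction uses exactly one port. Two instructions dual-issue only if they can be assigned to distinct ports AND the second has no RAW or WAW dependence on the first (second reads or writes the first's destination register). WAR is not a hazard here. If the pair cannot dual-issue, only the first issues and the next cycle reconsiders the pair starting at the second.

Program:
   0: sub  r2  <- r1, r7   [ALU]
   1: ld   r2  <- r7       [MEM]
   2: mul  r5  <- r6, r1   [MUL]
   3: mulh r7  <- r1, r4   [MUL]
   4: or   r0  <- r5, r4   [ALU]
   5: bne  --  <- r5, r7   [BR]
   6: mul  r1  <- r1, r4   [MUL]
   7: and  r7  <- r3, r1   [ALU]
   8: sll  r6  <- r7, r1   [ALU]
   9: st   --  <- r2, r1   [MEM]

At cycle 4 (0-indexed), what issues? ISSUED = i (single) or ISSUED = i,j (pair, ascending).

  cy0 -> i0 (sub.ALU) WAW r2
  cy1 -> i1/i2 (ld.MEM;mul.MUL) pair
  cy2 -> i3/i4 (mulh.MUL;or.ALU) pair
  cy3 -> i5 (bne.BR) no-port BR/MUL
  cy4 -> i6 (mul.MUL) RAW r1
  cy5 -> i7 (and.ALU) RAW r7
  cy6 -> i8/i9 (sll.ALU;st.MEM) pair

ISSUED = 6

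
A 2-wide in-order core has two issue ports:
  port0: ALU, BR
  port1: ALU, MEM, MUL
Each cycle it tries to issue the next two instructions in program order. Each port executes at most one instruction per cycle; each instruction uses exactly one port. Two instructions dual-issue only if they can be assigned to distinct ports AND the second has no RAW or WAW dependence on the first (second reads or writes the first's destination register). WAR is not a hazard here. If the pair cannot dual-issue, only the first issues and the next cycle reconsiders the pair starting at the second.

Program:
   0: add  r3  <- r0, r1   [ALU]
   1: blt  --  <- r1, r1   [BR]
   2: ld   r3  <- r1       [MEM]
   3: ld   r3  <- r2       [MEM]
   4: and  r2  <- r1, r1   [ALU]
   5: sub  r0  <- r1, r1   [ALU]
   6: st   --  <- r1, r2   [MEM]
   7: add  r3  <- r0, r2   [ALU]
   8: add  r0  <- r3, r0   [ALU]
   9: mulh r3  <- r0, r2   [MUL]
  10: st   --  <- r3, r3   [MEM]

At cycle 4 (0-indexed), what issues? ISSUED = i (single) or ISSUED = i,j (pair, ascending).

  cy0 -> i0&i1 (add.ALU;blt.BR) pair
  cy1 -> i2 (ld.MEM) no-port MEM/MEM
  cy2 -> i3&i4 (ld.MEM;and.ALU) pair
  cy3 -> i5&i6 (sub.ALU;st.MEM) pair
  cy4 -> i7 (add.ALU) RAW r3
  cy5 -> i8 (add.ALU) RAW r0
  cy6 -> i9 (mulh.MUL) no-port MUL/MEM
  cy7 -> i10 (st.MEM) tail

ISSUED = 7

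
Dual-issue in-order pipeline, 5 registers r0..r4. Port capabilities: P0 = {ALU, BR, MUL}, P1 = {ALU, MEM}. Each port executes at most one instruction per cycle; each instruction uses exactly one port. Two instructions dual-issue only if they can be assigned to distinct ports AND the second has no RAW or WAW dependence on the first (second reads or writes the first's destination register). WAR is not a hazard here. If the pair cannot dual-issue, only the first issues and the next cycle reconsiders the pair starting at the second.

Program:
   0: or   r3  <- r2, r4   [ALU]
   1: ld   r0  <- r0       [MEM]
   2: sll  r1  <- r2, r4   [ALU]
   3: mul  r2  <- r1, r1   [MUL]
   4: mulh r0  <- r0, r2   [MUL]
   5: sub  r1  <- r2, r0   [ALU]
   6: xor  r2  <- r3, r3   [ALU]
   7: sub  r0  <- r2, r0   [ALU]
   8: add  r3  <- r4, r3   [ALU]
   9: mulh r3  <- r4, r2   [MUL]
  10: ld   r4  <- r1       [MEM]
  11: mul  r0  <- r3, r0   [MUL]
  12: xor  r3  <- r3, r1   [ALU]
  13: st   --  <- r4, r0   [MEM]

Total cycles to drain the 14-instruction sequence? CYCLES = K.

CYCLES = 9

  cy0 -> i0,i1 (or.ALU+ld.MEM) pair
  cy1 -> i2 (sll.ALU) RAW r1
  cy2 -> i3 (mul.MUL) no-port MUL/MUL
  cy3 -> i4 (mulh.MUL) RAW r0
  cy4 -> i5,i6 (sub.ALU+xor.ALU) pair
  cy5 -> i7,i8 (sub.ALU+add.ALU) pair
  cy6 -> i9,i10 (mulh.MUL+ld.MEM) pair
  cy7 -> i11,i12 (mul.MUL+xor.ALU) pair
  cy8 -> i13 (st.MEM) tail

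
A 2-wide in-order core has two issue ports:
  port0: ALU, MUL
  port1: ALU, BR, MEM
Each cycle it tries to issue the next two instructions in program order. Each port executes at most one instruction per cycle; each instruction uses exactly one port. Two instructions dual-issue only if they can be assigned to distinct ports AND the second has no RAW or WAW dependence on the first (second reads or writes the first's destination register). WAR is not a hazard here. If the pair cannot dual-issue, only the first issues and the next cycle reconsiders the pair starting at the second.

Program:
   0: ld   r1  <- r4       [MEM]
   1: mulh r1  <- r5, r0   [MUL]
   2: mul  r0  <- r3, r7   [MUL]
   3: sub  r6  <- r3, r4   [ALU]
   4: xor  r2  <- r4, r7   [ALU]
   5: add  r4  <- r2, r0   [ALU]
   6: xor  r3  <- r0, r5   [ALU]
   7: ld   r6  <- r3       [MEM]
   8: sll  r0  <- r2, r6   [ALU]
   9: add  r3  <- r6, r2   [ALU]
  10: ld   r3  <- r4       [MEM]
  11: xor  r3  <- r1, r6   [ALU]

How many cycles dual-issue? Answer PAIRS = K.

c0: i0 ld  WAW r1
c1: i1 mulh  no-port MUL/MUL
c2: i2+i3 mul/sub  dual
c3: i4 xor  RAW r2
c4: i5+i6 add/xor  dual
c5: i7 ld  RAW r6
c6: i8+i9 sll/add  dual
c7: i10 ld  WAW r3
c8: i11 xor  tail

PAIRS = 3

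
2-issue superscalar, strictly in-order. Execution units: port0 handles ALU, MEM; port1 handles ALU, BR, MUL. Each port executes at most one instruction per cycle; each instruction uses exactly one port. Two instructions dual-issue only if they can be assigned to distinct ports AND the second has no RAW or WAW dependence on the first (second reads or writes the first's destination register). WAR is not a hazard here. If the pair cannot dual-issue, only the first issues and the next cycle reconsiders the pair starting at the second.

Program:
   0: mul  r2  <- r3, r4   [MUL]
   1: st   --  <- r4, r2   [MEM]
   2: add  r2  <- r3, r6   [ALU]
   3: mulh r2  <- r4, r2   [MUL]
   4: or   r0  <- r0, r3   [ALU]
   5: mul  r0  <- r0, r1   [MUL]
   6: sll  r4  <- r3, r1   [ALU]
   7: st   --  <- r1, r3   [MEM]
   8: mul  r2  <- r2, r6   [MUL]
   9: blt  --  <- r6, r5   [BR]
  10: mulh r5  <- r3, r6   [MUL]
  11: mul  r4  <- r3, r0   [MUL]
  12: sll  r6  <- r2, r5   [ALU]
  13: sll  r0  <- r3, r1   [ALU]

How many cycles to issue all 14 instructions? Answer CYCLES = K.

t=0 i0:mul ; RAW r2
t=1 i1+i2:st;add ; dual
t=2 i3+i4:mulh;or ; dual
t=3 i5+i6:mul;sll ; dual
t=4 i7+i8:st;mul ; dual
t=5 i9:blt ; no-port BR/MUL
t=6 i10:mulh ; no-port MUL/MUL
t=7 i11+i12:mul;sll ; dual
t=8 i13:sll ; tail

CYCLES = 9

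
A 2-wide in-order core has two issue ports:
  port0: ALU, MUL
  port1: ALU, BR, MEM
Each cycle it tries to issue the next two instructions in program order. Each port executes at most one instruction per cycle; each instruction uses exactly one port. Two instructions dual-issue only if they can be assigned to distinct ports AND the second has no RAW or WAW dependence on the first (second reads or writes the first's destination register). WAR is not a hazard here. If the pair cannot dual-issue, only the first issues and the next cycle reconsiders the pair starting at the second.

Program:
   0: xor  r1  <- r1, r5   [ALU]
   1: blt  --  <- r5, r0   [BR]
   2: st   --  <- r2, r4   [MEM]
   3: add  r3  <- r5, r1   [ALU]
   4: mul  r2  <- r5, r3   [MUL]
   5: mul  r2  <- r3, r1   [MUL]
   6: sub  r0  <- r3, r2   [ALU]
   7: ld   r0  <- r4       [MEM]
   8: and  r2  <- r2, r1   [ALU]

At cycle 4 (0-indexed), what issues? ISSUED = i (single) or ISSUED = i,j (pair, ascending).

ISSUED = 6

#0 head=0: xor.ALU+blt.BR i0&i1 2-wide
#1 head=2: st.MEM+add.ALU i2&i3 2-wide
#2 head=4: mul.MUL i4 no-port MUL/MUL
#3 head=5: mul.MUL i5 RAW r2
#4 head=6: sub.ALU i6 WAW r0
#5 head=7: ld.MEM+and.ALU i7&i8 2-wide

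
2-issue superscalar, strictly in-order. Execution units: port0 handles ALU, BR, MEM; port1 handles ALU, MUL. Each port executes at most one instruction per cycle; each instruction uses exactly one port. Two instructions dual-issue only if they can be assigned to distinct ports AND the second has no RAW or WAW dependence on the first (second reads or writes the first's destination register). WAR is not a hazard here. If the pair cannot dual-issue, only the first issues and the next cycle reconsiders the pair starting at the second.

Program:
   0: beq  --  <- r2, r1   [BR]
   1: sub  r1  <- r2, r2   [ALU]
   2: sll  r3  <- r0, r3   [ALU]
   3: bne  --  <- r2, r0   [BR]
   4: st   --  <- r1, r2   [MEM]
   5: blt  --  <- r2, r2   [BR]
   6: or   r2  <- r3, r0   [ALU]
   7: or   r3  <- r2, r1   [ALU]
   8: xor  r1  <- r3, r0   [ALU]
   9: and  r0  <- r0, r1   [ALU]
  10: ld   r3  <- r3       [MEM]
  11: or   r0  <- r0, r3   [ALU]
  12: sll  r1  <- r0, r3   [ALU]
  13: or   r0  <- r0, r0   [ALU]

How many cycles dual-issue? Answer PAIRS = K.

PAIRS = 5

t=0 i0&i1:beq sub ; dual
t=1 i2&i3:sll bne ; dual
t=2 i4:st ; no-port MEM/BR
t=3 i5&i6:blt or ; dual
t=4 i7:or ; RAW r3
t=5 i8:xor ; RAW r1
t=6 i9&i10:and ld ; dual
t=7 i11:or ; RAW r0
t=8 i12&i13:sll or ; dual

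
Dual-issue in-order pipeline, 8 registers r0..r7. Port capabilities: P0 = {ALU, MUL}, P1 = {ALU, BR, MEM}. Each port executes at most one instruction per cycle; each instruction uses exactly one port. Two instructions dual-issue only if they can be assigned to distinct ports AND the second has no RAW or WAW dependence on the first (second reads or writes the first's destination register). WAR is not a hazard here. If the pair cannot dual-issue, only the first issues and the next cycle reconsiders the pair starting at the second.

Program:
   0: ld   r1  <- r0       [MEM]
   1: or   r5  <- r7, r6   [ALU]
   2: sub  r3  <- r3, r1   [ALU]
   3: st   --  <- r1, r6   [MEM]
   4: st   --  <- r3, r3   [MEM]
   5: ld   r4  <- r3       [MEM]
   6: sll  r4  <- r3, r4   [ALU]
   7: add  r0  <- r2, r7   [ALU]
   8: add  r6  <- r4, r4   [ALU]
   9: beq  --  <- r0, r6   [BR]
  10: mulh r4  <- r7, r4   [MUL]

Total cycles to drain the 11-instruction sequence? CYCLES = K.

[0] i0+i1  ld/or  -- dual
[1] i2+i3  sub/st  -- dual
[2] i4  st  -- no-port MEM/MEM
[3] i5  ld  -- RAW+WAW r4
[4] i6+i7  sll/add  -- dual
[5] i8  add  -- RAW r6
[6] i9+i10  beq/mulh  -- dual

CYCLES = 7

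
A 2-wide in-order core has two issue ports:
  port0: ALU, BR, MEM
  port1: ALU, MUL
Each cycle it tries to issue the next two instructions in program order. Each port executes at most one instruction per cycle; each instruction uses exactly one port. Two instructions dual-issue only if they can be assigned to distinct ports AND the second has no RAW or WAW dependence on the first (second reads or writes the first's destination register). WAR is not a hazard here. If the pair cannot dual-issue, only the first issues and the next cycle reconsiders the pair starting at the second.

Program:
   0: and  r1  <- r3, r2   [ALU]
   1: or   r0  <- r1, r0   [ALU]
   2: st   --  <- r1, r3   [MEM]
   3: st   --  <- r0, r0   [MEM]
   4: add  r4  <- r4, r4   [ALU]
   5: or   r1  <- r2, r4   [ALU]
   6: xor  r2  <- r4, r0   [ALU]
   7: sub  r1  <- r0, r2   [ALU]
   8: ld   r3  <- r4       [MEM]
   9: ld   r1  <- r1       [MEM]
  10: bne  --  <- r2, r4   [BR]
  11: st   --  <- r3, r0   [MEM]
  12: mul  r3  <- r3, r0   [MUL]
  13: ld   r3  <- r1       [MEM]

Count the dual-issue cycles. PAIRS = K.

0. and.ALU @i0  | RAW r1
1. or.ALU+st.MEM @i1&i2  | pair
2. st.MEM+add.ALU @i3&i4  | pair
3. or.ALU+xor.ALU @i5&i6  | pair
4. sub.ALU+ld.MEM @i7&i8  | pair
5. ld.MEM @i9  | no-port MEM/BR
6. bne.BR @i10  | no-port BR/MEM
7. st.MEM+mul.MUL @i11&i12  | pair
8. ld.MEM @i13  | tail

PAIRS = 5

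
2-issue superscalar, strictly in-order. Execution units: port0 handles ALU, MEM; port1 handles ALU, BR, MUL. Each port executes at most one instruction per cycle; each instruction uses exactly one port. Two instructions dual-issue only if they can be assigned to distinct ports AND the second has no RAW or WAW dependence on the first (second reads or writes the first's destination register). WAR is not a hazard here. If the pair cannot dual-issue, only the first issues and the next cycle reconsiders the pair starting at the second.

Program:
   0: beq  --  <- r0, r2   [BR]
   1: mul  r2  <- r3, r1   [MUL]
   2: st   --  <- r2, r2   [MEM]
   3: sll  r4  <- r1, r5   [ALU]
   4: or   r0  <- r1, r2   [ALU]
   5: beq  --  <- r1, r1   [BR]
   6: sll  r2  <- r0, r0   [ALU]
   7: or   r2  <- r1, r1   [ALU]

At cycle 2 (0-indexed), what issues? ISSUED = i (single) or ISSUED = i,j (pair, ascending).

ISSUED = 2,3

c0: i0 beq.BR  no-port BR/MUL
c1: i1 mul.MUL  RAW r2
c2: i2+i3 st.MEM/sll.ALU  pair
c3: i4+i5 or.ALU/beq.BR  pair
c4: i6 sll.ALU  WAW r2
c5: i7 or.ALU  tail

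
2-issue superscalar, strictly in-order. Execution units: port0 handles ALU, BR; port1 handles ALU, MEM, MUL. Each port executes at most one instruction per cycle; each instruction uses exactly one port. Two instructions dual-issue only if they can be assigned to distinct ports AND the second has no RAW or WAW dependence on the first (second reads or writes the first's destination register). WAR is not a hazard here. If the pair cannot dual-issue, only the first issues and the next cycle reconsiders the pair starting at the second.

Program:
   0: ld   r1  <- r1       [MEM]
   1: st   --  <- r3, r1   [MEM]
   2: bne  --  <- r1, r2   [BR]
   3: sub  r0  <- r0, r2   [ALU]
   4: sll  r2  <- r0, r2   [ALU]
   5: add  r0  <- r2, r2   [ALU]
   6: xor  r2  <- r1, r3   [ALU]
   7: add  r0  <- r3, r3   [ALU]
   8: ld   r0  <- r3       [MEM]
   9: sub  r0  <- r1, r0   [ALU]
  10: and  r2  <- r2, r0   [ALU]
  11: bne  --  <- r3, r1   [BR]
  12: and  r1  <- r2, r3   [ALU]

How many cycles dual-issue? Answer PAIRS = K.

0. ld.MEM @i0  | no-port MEM/MEM
1. st.MEM/bne.BR @i1+i2  | 2-wide
2. sub.ALU @i3  | RAW r0
3. sll.ALU @i4  | RAW r2
4. add.ALU/xor.ALU @i5+i6  | 2-wide
5. add.ALU @i7  | WAW r0
6. ld.MEM @i8  | RAW+WAW r0
7. sub.ALU @i9  | RAW r0
8. and.ALU/bne.BR @i10+i11  | 2-wide
9. and.ALU @i12  | tail

PAIRS = 3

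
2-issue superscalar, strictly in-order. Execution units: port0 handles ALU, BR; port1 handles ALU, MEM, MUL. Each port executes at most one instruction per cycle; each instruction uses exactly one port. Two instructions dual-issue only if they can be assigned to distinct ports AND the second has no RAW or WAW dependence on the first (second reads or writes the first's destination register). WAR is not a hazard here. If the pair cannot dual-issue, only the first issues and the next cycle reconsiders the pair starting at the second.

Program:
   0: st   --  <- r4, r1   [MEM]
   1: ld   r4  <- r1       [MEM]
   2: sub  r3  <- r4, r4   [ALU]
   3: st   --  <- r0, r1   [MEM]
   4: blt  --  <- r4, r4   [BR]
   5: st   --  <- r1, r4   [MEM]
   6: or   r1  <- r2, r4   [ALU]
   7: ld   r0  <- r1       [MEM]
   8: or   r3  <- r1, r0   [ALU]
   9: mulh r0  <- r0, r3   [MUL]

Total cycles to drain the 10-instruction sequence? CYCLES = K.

t=0 i0:st.MEM ; no-port MEM/MEM
t=1 i1:ld.MEM ; RAW r4
t=2 i2+i3:sub.ALU+st.MEM ; pair
t=3 i4+i5:blt.BR+st.MEM ; pair
t=4 i6:or.ALU ; RAW r1
t=5 i7:ld.MEM ; RAW r0
t=6 i8:or.ALU ; RAW r3
t=7 i9:mulh.MUL ; tail

CYCLES = 8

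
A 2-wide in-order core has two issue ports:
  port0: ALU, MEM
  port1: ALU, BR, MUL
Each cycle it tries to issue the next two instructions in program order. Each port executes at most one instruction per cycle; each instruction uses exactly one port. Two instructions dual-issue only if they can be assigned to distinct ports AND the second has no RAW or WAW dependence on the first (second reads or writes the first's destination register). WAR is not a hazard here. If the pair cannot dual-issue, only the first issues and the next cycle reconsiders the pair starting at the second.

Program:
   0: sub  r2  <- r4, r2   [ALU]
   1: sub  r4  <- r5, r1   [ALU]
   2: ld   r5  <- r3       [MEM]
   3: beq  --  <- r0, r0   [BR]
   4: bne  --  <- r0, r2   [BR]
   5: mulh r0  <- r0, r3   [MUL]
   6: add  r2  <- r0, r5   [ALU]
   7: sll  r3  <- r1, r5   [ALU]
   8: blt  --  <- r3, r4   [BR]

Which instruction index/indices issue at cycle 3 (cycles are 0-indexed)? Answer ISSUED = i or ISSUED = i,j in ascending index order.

c0: i0+i1 sub.ALU;sub.ALU  2-wide
c1: i2+i3 ld.MEM;beq.BR  2-wide
c2: i4 bne.BR  no-port BR/MUL
c3: i5 mulh.MUL  RAW r0
c4: i6+i7 add.ALU;sll.ALU  2-wide
c5: i8 blt.BR  tail

ISSUED = 5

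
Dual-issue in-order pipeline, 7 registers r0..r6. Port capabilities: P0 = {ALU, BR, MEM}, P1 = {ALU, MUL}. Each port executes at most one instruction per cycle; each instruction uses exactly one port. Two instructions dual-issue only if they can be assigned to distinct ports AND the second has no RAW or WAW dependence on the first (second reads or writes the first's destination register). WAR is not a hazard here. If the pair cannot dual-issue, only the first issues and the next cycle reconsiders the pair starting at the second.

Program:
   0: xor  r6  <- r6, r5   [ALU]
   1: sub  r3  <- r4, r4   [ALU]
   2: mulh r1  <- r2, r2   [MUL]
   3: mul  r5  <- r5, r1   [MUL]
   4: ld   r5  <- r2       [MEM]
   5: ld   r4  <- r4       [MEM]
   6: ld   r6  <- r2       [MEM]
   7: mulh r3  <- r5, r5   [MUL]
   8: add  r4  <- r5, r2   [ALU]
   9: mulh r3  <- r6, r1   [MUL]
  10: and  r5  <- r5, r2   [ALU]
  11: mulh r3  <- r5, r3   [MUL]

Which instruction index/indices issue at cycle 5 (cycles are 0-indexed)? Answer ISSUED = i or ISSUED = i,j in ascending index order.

c0: i0,i1 xor.ALU+sub.ALU  2-wide
c1: i2 mulh.MUL  no-port MUL/MUL
c2: i3 mul.MUL  WAW r5
c3: i4 ld.MEM  no-port MEM/MEM
c4: i5 ld.MEM  no-port MEM/MEM
c5: i6,i7 ld.MEM+mulh.MUL  2-wide
c6: i8,i9 add.ALU+mulh.MUL  2-wide
c7: i10 and.ALU  RAW r5
c8: i11 mulh.MUL  tail

ISSUED = 6,7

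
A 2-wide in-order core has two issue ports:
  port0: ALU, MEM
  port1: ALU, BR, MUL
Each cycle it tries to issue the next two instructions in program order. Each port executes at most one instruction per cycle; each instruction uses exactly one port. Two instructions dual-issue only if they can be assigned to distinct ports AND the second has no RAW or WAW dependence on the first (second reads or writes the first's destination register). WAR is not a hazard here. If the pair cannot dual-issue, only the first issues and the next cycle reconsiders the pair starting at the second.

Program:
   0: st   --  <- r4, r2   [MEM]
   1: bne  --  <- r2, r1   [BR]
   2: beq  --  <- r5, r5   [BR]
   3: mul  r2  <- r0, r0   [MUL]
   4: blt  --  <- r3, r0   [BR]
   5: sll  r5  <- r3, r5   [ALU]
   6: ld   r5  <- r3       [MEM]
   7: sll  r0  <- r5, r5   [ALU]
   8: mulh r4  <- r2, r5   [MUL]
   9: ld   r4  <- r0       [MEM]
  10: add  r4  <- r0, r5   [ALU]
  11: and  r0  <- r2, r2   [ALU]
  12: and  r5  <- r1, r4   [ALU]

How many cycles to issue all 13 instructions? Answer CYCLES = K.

0. st/bne @i0&i1  | pair
1. beq @i2  | no-port BR/MUL
2. mul @i3  | no-port MUL/BR
3. blt/sll @i4&i5  | pair
4. ld @i6  | RAW r5
5. sll/mulh @i7&i8  | pair
6. ld @i9  | WAW r4
7. add/and @i10&i11  | pair
8. and @i12  | tail

CYCLES = 9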